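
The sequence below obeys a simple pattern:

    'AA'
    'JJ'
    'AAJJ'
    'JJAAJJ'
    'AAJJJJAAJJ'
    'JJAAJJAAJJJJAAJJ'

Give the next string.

This is a Fibonacci-style word recurrence s(k) = s(k−2)·s(k−1): e.g. AA·JJ = AAJJ.
Continuing: AAJJJJAAJJ · JJAAJJAAJJJJAAJJ gives term 7.

AAJJJJAAJJJJAAJJAAJJJJAAJJ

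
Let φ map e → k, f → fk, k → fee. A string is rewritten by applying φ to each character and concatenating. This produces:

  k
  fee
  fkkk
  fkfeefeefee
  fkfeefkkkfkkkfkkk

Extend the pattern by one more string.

Rewriting the 17 symbols of fkfeefkkkfkkkfkkk one by one yields fk fee fk k k fk fee fee fee fk fee fee fee fk fee fee fee; concatenated:

fkfeefkkkfkfeefeefeefkfeefeefeefkfeefeefee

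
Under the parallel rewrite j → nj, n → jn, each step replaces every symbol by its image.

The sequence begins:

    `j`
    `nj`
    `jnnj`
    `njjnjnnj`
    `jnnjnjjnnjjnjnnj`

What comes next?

njjnjnnjjnnjnjjnjnnjnjjnnjjnjnnj

Replace each of the 16 characters of jnnjnjjnnjjnjnnj in place — nj jn jn nj jn nj nj jn jn nj nj jn nj jn jn nj — and concatenate.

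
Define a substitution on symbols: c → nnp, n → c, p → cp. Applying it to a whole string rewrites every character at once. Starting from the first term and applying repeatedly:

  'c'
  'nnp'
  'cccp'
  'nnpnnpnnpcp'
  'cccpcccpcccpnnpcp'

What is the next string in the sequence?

Rewriting the 17 symbols of cccpcccpcccpnnpcp one by one yields nnp nnp nnp cp nnp nnp nnp cp nnp nnp nnp cp c c cp nnp cp; concatenated:

nnpnnpnnpcpnnpnnpnnpcpnnpnnpnnpcpcccpnnpcp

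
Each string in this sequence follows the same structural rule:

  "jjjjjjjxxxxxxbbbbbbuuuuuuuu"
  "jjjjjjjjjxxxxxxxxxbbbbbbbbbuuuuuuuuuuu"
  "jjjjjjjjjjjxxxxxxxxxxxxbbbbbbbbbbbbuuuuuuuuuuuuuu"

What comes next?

The n-th term is 2n+3 j's then 3n x's then 3n b's then 3n+2 u's, where the shown terms are n = 2, 3, 4.
At n = 5 the blocks have lengths 13, 15, 15, 17.

jjjjjjjjjjjjjxxxxxxxxxxxxxxxbbbbbbbbbbbbbbbuuuuuuuuuuuuuuuuu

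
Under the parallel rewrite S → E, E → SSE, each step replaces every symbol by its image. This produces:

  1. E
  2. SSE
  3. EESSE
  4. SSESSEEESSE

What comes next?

Expanding SSESSEEESSE: S→E, S→E, E→SSE, S→E, S→E, E→SSE, E→SSE, E→SSE, S→E, S→E, E→SSE. Concatenated: E E SSE E E SSE SSE SSE E E SSE.

EESSEEESSESSESSEEESSE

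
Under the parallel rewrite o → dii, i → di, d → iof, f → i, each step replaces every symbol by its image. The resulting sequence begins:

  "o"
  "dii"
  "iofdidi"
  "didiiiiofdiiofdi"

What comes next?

Rewriting the 16 symbols of didiiiiofdiiofdi one by one yields iof di iof di di di di dii i iof di di dii i iof di; concatenated:

iofdiiofdididididiiiiofdididiiiiofdi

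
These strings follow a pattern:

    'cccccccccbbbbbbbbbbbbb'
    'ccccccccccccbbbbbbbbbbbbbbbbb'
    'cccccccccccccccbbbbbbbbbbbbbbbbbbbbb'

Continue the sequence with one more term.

The n-th term is 3n c's then 4n+1 b's, where the shown terms are n = 3, 4, 5.
For the next term, n = 6, so the run lengths are 18, 25.

ccccccccccccccccccbbbbbbbbbbbbbbbbbbbbbbbbb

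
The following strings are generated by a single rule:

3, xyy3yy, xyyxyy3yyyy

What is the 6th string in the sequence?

xyyxyyxyyxyyxyy3yyyyyyyyyy

Each term wraps the previous one in xyy on the left and yy on the right.
From xyyxyy3yyyy, 3 further steps: xyyxyy3yyyy → xyyxyyxyy3yyyyyy → xyyxyyxyyxyy3yyyyyyyy → (answer).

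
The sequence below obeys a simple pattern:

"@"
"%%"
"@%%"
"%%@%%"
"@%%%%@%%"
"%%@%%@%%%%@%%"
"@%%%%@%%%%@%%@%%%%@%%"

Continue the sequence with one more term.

From term 3 onward, concatenate the second-to-last term with the last: @·%% = @%%, %%·@%% = %%@%%, …
The next term joins %%@%%@%%%%@%% and @%%%%@%%%%@%%@%%%%@%%.

%%@%%@%%%%@%%@%%%%@%%%%@%%@%%%%@%%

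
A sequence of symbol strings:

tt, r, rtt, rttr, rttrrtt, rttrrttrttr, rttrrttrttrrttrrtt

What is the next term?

rttrrttrttrrttrrttrttrrttrttr

From term 3 onward, concatenate the last term with the second-to-last: r·tt = rtt, rtt·r = rttr, …
So term 8 is rttrrttrttrrttrrtt·rttrrttrttr.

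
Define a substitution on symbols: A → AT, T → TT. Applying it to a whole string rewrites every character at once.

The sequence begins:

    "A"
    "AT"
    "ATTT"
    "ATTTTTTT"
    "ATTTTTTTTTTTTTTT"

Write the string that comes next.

Rewriting the 16 symbols of ATTTTTTTTTTTTTTT one by one yields AT TT TT TT TT TT TT TT TT TT TT TT TT TT TT TT; concatenated:

ATTTTTTTTTTTTTTTTTTTTTTTTTTTTTTT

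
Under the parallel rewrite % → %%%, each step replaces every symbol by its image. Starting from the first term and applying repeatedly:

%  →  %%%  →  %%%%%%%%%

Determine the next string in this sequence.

%%%%%%%%%%%%%%%%%%%%%%%%%%%

Rewriting each symbol of %%%%%%%%%: %→%%%, %→%%%, %→%%%, %→%%%, %→%%%, %→%%%, %→%%%, %→%%%, %→%%%, which concatenates to %%% %%% %%% %%% %%% %%% %%% %%% %%%.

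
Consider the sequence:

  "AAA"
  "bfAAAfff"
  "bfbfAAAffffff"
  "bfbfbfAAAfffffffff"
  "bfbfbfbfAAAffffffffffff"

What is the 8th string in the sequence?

Every step adds bf to the front and fff to the end of the previous string.
From bfbfbfbfAAAffffffffffff, 3 further steps: bfbfbfbfAAAffffffffffff → bfbfbfbfbfAAAfffffffffffffff → bfbfbfbfbfbfAAAffffffffffffffffff → (answer).

bfbfbfbfbfbfbfAAAfffffffffffffffffffff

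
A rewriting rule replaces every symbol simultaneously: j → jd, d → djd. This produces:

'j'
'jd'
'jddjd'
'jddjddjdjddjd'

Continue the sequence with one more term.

Applying the rule to each of the 13 symbols of jddjddjdjddjd gives the pieces jd djd djd jd djd djd jd djd jd djd djd jd djd, which concatenate to the answer.

jddjddjdjddjddjdjddjdjddjddjdjddjd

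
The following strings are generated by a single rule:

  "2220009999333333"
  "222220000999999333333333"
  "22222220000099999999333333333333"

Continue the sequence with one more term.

Each string has the form 2^{2n-1} 0^{n+1} 9^{2n} 3^{3n}, where the shown terms are n = 2, 3, 4.
Setting n = 5 gives 9, 6, 10, 15 characters in each block.

2222222220000009999999999333333333333333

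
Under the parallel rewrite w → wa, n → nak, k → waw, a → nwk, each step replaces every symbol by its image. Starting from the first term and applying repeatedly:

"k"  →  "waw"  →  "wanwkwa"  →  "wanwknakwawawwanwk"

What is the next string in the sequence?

Replace each of the 18 characters of wanwknakwawawwanwk in place — wa nwk nak wa waw nak nwk waw wa nwk wa nwk wa wa nwk nak wa waw — and concatenate.

wanwknakwawawnaknwkwawwanwkwanwkwawanwknakwawaw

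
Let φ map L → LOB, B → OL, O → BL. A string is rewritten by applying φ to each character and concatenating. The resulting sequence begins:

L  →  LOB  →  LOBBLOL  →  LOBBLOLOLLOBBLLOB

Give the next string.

φ(LOBBLOLOLLOBBLLOB) expands symbol-by-symbol to LOB BL OL OL LOB BL LOB BL LOB LOB BL OL OL LOB LOB BL OL; joining the 17 pieces gives the next term.

LOBBLOLOLLOBBLLOBBLLOBLOBBLOLOLLOBLOBBLOL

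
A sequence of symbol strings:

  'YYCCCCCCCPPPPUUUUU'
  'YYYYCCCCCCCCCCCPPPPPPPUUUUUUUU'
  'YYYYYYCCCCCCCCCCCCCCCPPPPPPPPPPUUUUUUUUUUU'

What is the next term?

YYYYYYYYCCCCCCCCCCCCCCCCCCCPPPPPPPPPPPPPUUUUUUUUUUUUUU

Each string has the form Y^{2n} C^{4n+3} P^{3n+1} U^{3n+2} (n = 1, 2, …).
Setting n = 4 gives 8, 19, 13, 14 characters in each block.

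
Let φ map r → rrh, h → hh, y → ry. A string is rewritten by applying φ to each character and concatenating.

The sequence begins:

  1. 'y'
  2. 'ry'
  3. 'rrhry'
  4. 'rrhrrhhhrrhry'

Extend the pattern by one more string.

φ(rrhrrhhhrrhry) expands symbol-by-symbol to rrh rrh hh rrh rrh hh hh hh rrh rrh hh rrh ry; joining the 13 pieces gives the next term.

rrhrrhhhrrhrrhhhhhhhrrhrrhhhrrhry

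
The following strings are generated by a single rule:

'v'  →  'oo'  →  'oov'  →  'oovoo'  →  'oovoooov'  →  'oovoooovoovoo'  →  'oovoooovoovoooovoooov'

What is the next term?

oovoooovoovoooovoooovoovoooovoovoo

Each term (from the third on) is the previous term followed by the one before it: term 3 = oo·v = oov.
The next term joins oovoooovoovoooovoooov and oovoooovoovoo.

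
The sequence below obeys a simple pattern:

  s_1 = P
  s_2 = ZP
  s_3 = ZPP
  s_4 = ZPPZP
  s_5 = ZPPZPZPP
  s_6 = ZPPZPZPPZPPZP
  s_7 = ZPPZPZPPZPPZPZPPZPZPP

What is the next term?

Each term (from the third on) is the previous term followed by the one before it: term 3 = ZP·P = ZPP.
The next term joins ZPPZPZPPZPPZPZPPZPZPP and ZPPZPZPPZPPZP.

ZPPZPZPPZPPZPZPPZPZPPZPPZPZPPZPPZP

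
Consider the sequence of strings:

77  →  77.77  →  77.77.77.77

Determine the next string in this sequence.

77.77.77.77.77.77.77.77

Each string is two copies of the previous one joined by '.'.
One more doubling of 77.77.77.77 gives the answer.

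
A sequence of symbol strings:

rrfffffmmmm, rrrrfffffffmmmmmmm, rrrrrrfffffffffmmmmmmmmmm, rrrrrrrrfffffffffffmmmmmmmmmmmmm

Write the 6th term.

Reading off run lengths: r runs 2, 4, 6, 8; f runs 5, 7, 9, 11; m runs 4, 7, 10, 13 — each is linear in n (n = 1, 2, …).
For term 6, n = 6, so the run lengths are 12, 15, 19.

rrrrrrrrrrrrfffffffffffffffmmmmmmmmmmmmmmmmmmm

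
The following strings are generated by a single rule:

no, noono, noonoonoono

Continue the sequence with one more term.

noonoonoonoonoonoonoono

Each string is two copies of the previous one joined by 'o'.
One more doubling of noonoonoono gives the answer.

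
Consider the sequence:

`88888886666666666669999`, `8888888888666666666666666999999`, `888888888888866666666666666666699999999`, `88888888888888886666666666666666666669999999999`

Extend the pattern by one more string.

8888888888888888888666666666666666666666666999999999999

The n-th term is 3n-2 8's then 3n+3 6's then 2n-2 9's, where the shown terms are n = 3, 4, 5, 6.
For the next term, n = 7, so the run lengths are 19, 24, 12.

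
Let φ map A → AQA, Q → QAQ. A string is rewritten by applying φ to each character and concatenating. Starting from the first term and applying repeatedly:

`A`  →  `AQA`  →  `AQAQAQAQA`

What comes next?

AQAQAQAQAQAQAQAQAQAQAQAQAQA

Expanding AQAQAQAQA: A→AQA, Q→QAQ, A→AQA, Q→QAQ, A→AQA, Q→QAQ, A→AQA, Q→QAQ, A→AQA. Concatenated: AQA QAQ AQA QAQ AQA QAQ AQA QAQ AQA.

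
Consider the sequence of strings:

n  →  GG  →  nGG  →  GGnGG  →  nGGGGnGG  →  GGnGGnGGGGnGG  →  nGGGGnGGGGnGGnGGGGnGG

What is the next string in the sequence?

GGnGGnGGGGnGGnGGGGnGGGGnGGnGGGGnGG

Each term (from the third on) is the two preceding terms concatenated in order: term 3 = n·GG = nGG.
So term 8 is GGnGGnGGGGnGG·nGGGGnGGGGnGGnGGGGnGG.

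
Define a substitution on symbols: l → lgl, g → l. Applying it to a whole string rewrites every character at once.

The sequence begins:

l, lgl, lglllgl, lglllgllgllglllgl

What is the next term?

Replace each of the 17 characters of lglllgllgllglllgl in place — lgl l lgl lgl lgl l lgl lgl l lgl lgl l lgl lgl lgl l lgl — and concatenate.

lglllgllgllglllgllglllgllglllgllgllglllgl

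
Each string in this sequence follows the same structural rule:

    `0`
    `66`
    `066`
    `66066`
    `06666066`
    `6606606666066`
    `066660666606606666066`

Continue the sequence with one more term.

6606606666066066660666606606666066

From term 3 onward, concatenate the second-to-last term with the last: 0·66 = 066, 66·066 = 66066, …
So term 8 is 6606606666066·066660666606606666066.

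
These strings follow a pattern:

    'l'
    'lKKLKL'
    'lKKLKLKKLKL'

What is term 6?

Each term is the previous one with KKLKL appended.
From lKKLKLKKLKL, 3 further steps: lKKLKLKKLKL → lKKLKLKKLKLKKLKL → lKKLKLKKLKLKKLKLKKLKL → (answer).

lKKLKLKKLKLKKLKLKKLKLKKLKL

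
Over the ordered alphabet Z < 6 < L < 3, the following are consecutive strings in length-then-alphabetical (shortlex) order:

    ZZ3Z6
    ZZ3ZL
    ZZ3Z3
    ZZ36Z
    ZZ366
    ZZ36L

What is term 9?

Advancing 3 positions from ZZ36L through ZZ36L → ZZ363 → ZZ3LZ reaches term 9.

ZZ3L6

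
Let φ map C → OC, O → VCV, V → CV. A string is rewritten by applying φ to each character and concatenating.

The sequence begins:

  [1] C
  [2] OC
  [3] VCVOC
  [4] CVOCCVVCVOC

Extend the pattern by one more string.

Expanding CVOCCVVCVOC: C→OC, V→CV, O→VCV, C→OC, C→OC, V→CV, V→CV, C→OC, V→CV, O→VCV, C→OC. Concatenated: OC CV VCV OC OC CV CV OC CV VCV OC.

OCCVVCVOCOCCVCVOCCVVCVOC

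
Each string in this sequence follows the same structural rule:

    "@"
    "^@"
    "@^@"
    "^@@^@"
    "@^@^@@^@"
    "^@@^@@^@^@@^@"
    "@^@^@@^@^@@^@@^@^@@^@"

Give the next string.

From term 3 onward, concatenate the second-to-last term with the last: @·^@ = @^@, ^@·@^@ = ^@@^@, …
Continuing: ^@@^@@^@^@@^@ · @^@^@@^@^@@^@@^@^@@^@ gives term 8.

^@@^@@^@^@@^@@^@^@@^@^@@^@@^@^@@^@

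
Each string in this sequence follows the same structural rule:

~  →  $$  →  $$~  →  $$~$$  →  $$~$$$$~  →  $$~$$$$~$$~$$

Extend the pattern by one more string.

Each term (from the third on) is the previous term followed by the one before it: term 3 = $$·~ = $$~.
The next term joins $$~$$$$~$$~$$ and $$~$$$$~.

$$~$$$$~$$~$$$$~$$$$~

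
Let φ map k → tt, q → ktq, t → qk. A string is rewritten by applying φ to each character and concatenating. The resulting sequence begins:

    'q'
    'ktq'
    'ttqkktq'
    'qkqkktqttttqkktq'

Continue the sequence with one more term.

Applying the rule to each of the 16 symbols of qkqkktqttttqkktq gives the pieces ktq tt ktq tt tt qk ktq qk qk qk qk ktq tt tt qk ktq, which concatenate to the answer.

ktqttktqttttqkktqqkqkqkqkktqttttqkktq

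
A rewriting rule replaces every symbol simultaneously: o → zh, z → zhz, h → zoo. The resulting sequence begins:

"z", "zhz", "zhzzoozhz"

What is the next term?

Rewriting each symbol of zhzzoozhz: z→zhz, h→zoo, z→zhz, z→zhz, o→zh, o→zh, z→zhz, h→zoo, z→zhz, which concatenates to zhz zoo zhz zhz zh zh zhz zoo zhz.

zhzzoozhzzhzzhzhzhzzoozhz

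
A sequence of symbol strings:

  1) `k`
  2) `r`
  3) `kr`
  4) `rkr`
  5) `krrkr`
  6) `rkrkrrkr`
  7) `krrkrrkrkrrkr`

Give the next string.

rkrkrrkrkrrkrrkrkrrkr

Each term (from the third on) is the two preceding terms concatenated in order: term 3 = k·r = kr.
Continuing: rkrkrrkr · krrkrrkrkrrkr gives term 8.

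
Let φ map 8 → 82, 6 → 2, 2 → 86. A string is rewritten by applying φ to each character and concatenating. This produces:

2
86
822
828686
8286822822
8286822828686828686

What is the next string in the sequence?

828682282868682868228228286822822

φ(8286822828686828686) expands symbol-by-symbol to 82 86 82 2 82 86 86 82 86 82 2 82 2 82 86 82 2 82 2; joining the 19 pieces gives the next term.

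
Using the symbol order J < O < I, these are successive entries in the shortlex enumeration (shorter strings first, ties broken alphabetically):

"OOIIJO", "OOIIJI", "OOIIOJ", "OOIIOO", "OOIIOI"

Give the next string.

The successor of OOIIOI increments the rightmost position that isn't already I and resets every position after it to J.

OOIIIJ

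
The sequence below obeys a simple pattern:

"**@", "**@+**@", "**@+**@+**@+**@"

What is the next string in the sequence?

s(k+1) = s(k)·+·s(k) — each term doubles the last with '+' between the halves.
Doubling **@+**@+**@+**@ with '+' between the halves:

**@+**@+**@+**@+**@+**@+**@+**@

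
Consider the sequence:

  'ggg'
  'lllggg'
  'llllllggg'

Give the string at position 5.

llllllllllllggg

Every step adds lll at the front: s(k+1) = lll·s(k).
From llllllggg, 2 further steps: llllllggg → lllllllllggg → (answer).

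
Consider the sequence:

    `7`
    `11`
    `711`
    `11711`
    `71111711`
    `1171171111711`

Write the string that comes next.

711117111171171111711

Each term (from the third on) is the two preceding terms concatenated in order: term 3 = 7·11 = 711.
So term 7 is 71111711·1171171111711.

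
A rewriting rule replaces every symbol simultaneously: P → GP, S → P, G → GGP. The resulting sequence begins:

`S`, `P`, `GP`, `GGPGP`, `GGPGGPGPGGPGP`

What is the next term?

Rewriting the 13 symbols of GGPGGPGPGGPGP one by one yields GGP GGP GP GGP GGP GP GGP GP GGP GGP GP GGP GP; concatenated:

GGPGGPGPGGPGGPGPGGPGPGGPGGPGPGGPGP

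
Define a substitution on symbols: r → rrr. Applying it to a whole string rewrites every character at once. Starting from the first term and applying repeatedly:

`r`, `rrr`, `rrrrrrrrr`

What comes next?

rrrrrrrrrrrrrrrrrrrrrrrrrrr

Rewriting each symbol of rrrrrrrrr: r→rrr, r→rrr, r→rrr, r→rrr, r→rrr, r→rrr, r→rrr, r→rrr, r→rrr, which concatenates to rrr rrr rrr rrr rrr rrr rrr rrr rrr.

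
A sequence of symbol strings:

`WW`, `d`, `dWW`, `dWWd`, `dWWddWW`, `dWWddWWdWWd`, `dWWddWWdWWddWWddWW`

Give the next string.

dWWddWWdWWddWWddWWdWWddWWdWWd

This is a Fibonacci-style word recurrence s(k) = s(k−1)·s(k−2): e.g. d·WW = dWW.
The next term joins dWWddWWdWWddWWddWW and dWWddWWdWWd.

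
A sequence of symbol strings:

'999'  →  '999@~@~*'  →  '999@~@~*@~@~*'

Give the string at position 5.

Each term is the previous one with @~@~* appended.
From 999@~@~*@~@~*, 2 further steps: 999@~@~*@~@~* → 999@~@~*@~@~*@~@~* → (answer).

999@~@~*@~@~*@~@~*@~@~*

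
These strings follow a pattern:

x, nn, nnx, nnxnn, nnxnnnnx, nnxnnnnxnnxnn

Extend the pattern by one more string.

nnxnnnnxnnxnnnnxnnnnx

From term 3 onward, concatenate the last term with the second-to-last: nn·x = nnx, nnx·nn = nnxnn, …
Continuing: nnxnnnnxnnxnn · nnxnnnnx gives term 7.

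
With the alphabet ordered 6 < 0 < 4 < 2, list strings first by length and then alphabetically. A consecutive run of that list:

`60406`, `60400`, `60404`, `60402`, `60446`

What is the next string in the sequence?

Find the rightmost character of 60446 below 2, bump it to the next letter, and reset everything to its right to 6.

60440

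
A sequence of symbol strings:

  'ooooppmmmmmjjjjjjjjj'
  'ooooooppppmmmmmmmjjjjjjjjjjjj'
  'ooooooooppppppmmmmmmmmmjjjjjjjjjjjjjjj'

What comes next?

ooooooooooppppppppmmmmmmmmmmmjjjjjjjjjjjjjjjjjj

Term n consists of 2n o's, followed by 2n-2 p's, followed by 2n+1 m's, followed by 3n+3 j's, where the shown terms are n = 2, 3, 4.
At n = 5 the blocks have lengths 10, 8, 11, 18.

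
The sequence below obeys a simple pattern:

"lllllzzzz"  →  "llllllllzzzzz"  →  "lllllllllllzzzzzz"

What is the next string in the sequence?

llllllllllllllzzzzzzz

Term n consists of 3n-1 l's, followed by n+2 z's, where the shown terms are n = 2, 3, 4.
Setting n = 5 gives 14, 7 characters in each block.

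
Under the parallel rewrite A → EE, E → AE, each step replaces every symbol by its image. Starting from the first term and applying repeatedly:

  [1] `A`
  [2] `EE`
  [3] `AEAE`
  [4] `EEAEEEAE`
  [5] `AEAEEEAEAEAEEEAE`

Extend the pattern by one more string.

Replace each of the 16 characters of AEAEEEAEAEAEEEAE in place — EE AE EE AE AE AE EE AE EE AE EE AE AE AE EE AE — and concatenate.

EEAEEEAEAEAEEEAEEEAEEEAEAEAEEEAE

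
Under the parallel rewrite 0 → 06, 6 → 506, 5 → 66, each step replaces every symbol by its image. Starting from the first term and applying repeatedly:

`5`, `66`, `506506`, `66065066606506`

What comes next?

Applying the rule to each of the 14 symbols of 66065066606506 gives the pieces 506 506 06 506 66 06 506 506 506 06 506 66 06 506, which concatenate to the answer.

506506065066606506506506065066606506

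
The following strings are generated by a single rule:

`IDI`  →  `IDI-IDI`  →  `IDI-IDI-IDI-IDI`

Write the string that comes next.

IDI-IDI-IDI-IDI-IDI-IDI-IDI-IDI

s(k+1) = s(k)·-·s(k) — each term doubles the last with '-' between the halves.
One more doubling of IDI-IDI-IDI-IDI gives the answer.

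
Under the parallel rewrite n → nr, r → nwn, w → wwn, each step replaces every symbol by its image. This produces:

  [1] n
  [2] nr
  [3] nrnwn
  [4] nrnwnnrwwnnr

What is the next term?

Rewriting each symbol of nrnwnnrwwnnr: n→nr, r→nwn, n→nr, w→wwn, n→nr, n→nr, r→nwn, w→wwn, w→wwn, n→nr, n→nr, r→nwn, which concatenates to nr nwn nr wwn nr nr nwn wwn wwn nr nr nwn.

nrnwnnrwwnnrnrnwnwwnwwnnrnrnwn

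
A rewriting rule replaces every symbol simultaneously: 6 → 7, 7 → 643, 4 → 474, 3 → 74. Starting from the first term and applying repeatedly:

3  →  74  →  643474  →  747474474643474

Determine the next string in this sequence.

φ(747474474643474) expands symbol-by-symbol to 643 474 643 474 643 474 474 643 474 7 474 74 474 643 474; joining the 15 pieces gives the next term.

643474643474643474474643474747474474643474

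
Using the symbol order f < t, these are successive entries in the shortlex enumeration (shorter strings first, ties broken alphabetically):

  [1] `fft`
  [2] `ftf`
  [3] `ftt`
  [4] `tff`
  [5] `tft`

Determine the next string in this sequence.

The successor of tft increments the rightmost position that isn't already t and resets every position after it to f.

ttf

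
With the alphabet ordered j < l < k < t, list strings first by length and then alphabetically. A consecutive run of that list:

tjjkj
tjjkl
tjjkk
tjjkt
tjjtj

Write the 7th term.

Stepping forward 2 times from tjjtj: tjjtj → tjjtl, then the target.

tjjtk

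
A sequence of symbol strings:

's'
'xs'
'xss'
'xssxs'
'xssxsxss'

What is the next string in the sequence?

From term 3 onward, concatenate the last term with the second-to-last: xs·s = xss, xss·xs = xssxs, …
The next term joins xssxsxss and xssxs.

xssxsxssxssxs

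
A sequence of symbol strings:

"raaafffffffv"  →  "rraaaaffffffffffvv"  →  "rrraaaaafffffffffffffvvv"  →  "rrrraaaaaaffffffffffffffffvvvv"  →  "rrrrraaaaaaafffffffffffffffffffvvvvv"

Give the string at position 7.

The n-th term is n-1 r's then n+1 a's then 3n+1 f's then n-1 v's, where the shown terms are n = 2, 3, 4, 5, 6.
Setting n = 8 gives 7, 9, 25, 7 characters in each block.

rrrrrrraaaaaaaaafffffffffffffffffffffffffvvvvvvv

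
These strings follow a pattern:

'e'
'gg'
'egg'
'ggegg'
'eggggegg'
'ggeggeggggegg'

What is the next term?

eggggeggggeggeggggegg

This is a Fibonacci-style word recurrence s(k) = s(k−2)·s(k−1): e.g. e·gg = egg.
The next term joins eggggegg and ggeggeggggegg.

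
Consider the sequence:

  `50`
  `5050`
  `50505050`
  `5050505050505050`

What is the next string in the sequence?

s(k+1) = s(k)·s(k) — each term doubles the last.
So the next term is two copies of 5050505050505050.

50505050505050505050505050505050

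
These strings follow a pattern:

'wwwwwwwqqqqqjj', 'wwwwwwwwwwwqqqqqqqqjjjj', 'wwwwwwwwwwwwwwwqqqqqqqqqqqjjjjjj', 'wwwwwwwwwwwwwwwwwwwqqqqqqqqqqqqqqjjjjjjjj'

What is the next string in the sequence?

wwwwwwwwwwwwwwwwwwwwwwwqqqqqqqqqqqqqqqqqjjjjjjjjjj

Term n consists of 4n-1 w's, followed by 3n-1 q's, followed by 2n-2 j's, where the shown terms are n = 2, 3, 4, 5.
Setting n = 6 gives 23, 17, 10 characters in each block.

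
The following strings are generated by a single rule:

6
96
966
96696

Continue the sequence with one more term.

Each term (from the third on) is the previous term followed by the one before it: term 3 = 96·6 = 966.
So term 5 is 96696·966.

96696966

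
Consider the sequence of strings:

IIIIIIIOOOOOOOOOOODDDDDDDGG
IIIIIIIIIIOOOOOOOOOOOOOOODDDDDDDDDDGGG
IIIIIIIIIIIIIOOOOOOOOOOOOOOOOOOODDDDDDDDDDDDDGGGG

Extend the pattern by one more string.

Term n consists of 3n+1 I's, followed by 4n+3 O's, followed by 3n+1 D's, followed by n G's, where the shown terms are n = 2, 3, 4.
Setting n = 5 gives 16, 23, 16, 5 characters in each block.

IIIIIIIIIIIIIIIIOOOOOOOOOOOOOOOOOOOOOOODDDDDDDDDDDDDDDDGGGGG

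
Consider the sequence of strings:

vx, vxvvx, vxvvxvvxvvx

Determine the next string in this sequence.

Each string is two copies of the previous one joined by 'v'.
Doubling vxvvxvvxvvx with 'v' between the halves:

vxvvxvvxvvxvvxvvxvvxvvx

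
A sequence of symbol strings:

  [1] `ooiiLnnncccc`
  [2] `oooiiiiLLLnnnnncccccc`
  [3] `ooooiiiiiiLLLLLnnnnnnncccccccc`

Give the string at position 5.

Each string has the form o^{n+1} i^{2n} L^{2n-1} n^{2n+1} c^{2n+2} (n = 1, 2, …).
For term 5, n = 5, so the run lengths are 6, 10, 9, 11, 12.

ooooooiiiiiiiiiiLLLLLLLLLnnnnnnnnnnncccccccccccc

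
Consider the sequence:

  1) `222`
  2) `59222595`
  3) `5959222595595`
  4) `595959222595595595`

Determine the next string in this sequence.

59595959222595595595595

Every step adds 59 to the front and 595 to the end of the previous string.
So the next term is 59·595959222595595595·595.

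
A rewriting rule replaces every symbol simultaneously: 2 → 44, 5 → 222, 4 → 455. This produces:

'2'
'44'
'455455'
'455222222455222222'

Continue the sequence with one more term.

Rewriting the 18 symbols of 455222222455222222 one by one yields 455 222 222 44 44 44 44 44 44 455 222 222 44 44 44 44 44 44; concatenated:

455222222444444444444455222222444444444444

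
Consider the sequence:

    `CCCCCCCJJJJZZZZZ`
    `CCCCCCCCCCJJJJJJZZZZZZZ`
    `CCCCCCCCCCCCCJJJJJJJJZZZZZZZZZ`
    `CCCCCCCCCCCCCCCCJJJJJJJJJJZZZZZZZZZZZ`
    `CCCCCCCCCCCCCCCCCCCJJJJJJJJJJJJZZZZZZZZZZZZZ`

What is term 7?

Each string has the form C^{3n+1} J^{2n} Z^{2n+1}, where the shown terms are n = 2, 3, 4, 5, 6.
Setting n = 8 gives 25, 16, 17 characters in each block.

CCCCCCCCCCCCCCCCCCCCCCCCCJJJJJJJJJJJJJJJJZZZZZZZZZZZZZZZZZ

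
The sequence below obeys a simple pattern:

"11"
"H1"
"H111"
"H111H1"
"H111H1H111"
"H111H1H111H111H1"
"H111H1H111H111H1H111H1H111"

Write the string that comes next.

H111H1H111H111H1H111H1H111H111H1H111H111H1

This is a Fibonacci-style word recurrence s(k) = s(k−1)·s(k−2): e.g. H1·11 = H111.
So term 8 is H111H1H111H111H1H111H1H111·H111H1H111H111H1.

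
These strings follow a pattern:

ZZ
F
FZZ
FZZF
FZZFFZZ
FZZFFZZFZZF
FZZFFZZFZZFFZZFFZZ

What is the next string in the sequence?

Each term (from the third on) is the previous term followed by the one before it: term 3 = F·ZZ = FZZ.
The next term joins FZZFFZZFZZFFZZFFZZ and FZZFFZZFZZF.

FZZFFZZFZZFFZZFFZZFZZFFZZFZZF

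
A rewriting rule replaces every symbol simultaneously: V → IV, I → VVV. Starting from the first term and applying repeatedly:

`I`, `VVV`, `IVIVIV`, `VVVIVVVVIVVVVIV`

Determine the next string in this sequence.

Rewriting the 15 symbols of VVVIVVVVIVVVVIV one by one yields IV IV IV VVV IV IV IV IV VVV IV IV IV IV VVV IV; concatenated:

IVIVIVVVVIVIVIVIVVVVIVIVIVIVVVVIV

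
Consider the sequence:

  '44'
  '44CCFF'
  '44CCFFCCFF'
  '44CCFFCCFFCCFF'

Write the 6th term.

44CCFFCCFFCCFFCCFFCCFF

Every step adds CCFF to the end: s(k+1) = s(k)·CCFF.
From 44CCFFCCFFCCFF, 2 further steps: 44CCFFCCFFCCFF → 44CCFFCCFFCCFFCCFF → (answer).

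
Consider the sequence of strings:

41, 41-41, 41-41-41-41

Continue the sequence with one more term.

Every step duplicates the string with '-' between the halves.
Doubling 41-41-41-41 with '-' between the halves:

41-41-41-41-41-41-41-41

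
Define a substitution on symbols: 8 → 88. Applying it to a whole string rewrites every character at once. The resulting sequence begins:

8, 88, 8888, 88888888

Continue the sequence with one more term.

8888888888888888

Rewriting each symbol of 88888888: 8→88, 8→88, 8→88, 8→88, 8→88, 8→88, 8→88, 8→88, which concatenates to 88 88 88 88 88 88 88 88.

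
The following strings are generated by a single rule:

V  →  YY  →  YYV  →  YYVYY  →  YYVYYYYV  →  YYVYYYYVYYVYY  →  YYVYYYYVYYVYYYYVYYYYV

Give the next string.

YYVYYYYVYYVYYYYVYYYYVYYVYYYYVYYVYY

This is a Fibonacci-style word recurrence s(k) = s(k−1)·s(k−2): e.g. YY·V = YYV.
The next term joins YYVYYYYVYYVYYYYVYYYYV and YYVYYYYVYYVYY.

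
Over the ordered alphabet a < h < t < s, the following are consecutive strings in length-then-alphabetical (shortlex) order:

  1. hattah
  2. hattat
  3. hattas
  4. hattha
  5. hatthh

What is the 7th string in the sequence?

Advancing 2 positions from hatthh through hatthh → hattht reaches term 7.

hatths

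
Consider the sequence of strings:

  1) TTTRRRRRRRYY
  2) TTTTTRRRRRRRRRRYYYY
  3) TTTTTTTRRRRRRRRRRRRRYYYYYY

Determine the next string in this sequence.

Term n consists of 2n-1 T's, followed by 3n+1 R's, followed by 2n-2 Y's, where the shown terms are n = 2, 3, 4.
Setting n = 5 gives 9, 16, 8 characters in each block.

TTTTTTTTTRRRRRRRRRRRRRRRRYYYYYYYY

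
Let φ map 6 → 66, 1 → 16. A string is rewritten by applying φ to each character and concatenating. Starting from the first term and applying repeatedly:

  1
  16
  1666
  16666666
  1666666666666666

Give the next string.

16666666666666666666666666666666

Applying the rule to each of the 16 symbols of 1666666666666666 gives the pieces 16 66 66 66 66 66 66 66 66 66 66 66 66 66 66 66, which concatenate to the answer.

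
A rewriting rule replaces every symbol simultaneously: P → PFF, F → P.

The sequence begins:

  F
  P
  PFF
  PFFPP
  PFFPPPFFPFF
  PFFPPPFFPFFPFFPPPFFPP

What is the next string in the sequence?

Rewriting the 21 symbols of PFFPPPFFPFFPFFPPPFFPP one by one yields PFF P P PFF PFF PFF P P PFF P P PFF P P PFF PFF PFF P P PFF PFF; concatenated:

PFFPPPFFPFFPFFPPPFFPPPFFPPPFFPFFPFFPPPFFPFF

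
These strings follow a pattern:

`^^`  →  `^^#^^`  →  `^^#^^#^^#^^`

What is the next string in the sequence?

Each string is two copies of the previous one joined by '#'.
So the next term is two copies of ^^#^^#^^#^^ with '#' between the halves.

^^#^^#^^#^^#^^#^^#^^#^^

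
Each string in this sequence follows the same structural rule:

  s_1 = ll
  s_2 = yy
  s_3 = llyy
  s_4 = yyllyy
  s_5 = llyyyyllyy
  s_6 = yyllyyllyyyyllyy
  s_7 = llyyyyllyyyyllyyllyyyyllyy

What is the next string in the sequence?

yyllyyllyyyyllyyllyyyyllyyyyllyyllyyyyllyy

From term 3 onward, concatenate the second-to-last term with the last: ll·yy = llyy, yy·llyy = yyllyy, …
So term 8 is yyllyyllyyyyllyy·llyyyyllyyyyllyyllyyyyllyy.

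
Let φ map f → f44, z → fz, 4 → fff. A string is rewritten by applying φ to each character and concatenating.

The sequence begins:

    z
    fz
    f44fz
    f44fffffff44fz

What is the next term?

f44fffffff44f44f44f44f44f44f44fffffff44fz

Replace each of the 14 characters of f44fffffff44fz in place — f44 fff fff f44 f44 f44 f44 f44 f44 f44 fff fff f44 fz — and concatenate.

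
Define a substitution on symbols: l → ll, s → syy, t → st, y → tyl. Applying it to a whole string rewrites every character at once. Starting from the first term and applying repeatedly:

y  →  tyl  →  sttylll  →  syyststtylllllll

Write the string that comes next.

syytyltylsyystsyyststtylllllllllllllll

Applying the rule to each of the 16 symbols of syyststtylllllll gives the pieces syy tyl tyl syy st syy st st tyl ll ll ll ll ll ll ll, which concatenate to the answer.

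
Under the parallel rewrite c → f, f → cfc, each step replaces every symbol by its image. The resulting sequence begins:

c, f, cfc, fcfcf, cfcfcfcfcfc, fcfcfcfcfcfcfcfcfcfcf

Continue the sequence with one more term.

cfcfcfcfcfcfcfcfcfcfcfcfcfcfcfcfcfcfcfcfcfc

φ(fcfcfcfcfcfcfcfcfcfcf) expands symbol-by-symbol to cfc f cfc f cfc f cfc f cfc f cfc f cfc f cfc f cfc f cfc f cfc; joining the 21 pieces gives the next term.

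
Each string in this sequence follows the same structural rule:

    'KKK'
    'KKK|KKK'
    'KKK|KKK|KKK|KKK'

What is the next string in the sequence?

KKK|KKK|KKK|KKK|KKK|KKK|KKK|KKK

Every step duplicates the string with '|' between the halves.
So the next term is two copies of KKK|KKK|KKK|KKK with '|' between the halves.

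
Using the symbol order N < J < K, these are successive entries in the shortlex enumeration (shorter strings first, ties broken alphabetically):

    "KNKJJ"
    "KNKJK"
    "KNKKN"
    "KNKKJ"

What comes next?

Find the rightmost character of KNKKJ below K, bump it to the next letter, and reset everything to its right to N.

KNKKK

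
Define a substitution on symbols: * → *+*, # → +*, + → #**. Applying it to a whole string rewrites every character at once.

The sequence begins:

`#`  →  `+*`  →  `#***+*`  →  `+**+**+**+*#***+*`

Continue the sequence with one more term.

Replace each of the 17 characters of +**+**+**+*#***+* in place — #** *+* *+* #** *+* *+* #** *+* *+* #** *+* +* *+* *+* *+* #** *+* — and concatenate.

#***+**+*#***+**+*#***+**+*#***+*+**+**+**+*#***+*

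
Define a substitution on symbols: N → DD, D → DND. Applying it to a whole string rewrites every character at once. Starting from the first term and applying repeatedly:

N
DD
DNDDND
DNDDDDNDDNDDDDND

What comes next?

Replace each of the 16 characters of DNDDDDNDDNDDDDND in place — DND DD DND DND DND DND DD DND DND DD DND DND DND DND DD DND — and concatenate.

DNDDDDNDDNDDNDDNDDDDNDDNDDDDNDDNDDNDDNDDDDND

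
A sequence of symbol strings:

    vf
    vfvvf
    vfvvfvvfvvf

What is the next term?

Each string is two copies of the previous one joined by 'v'.
One more doubling of vfvvfvvfvvf gives the answer.

vfvvfvvfvvfvvfvvfvvfvvf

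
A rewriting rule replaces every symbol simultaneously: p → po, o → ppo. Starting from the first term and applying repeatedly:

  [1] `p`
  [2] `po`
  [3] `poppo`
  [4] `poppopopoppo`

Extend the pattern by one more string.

Rewriting each symbol of poppopopoppo: p→po, o→ppo, p→po, p→po, o→ppo, p→po, o→ppo, p→po, o→ppo, p→po, p→po, o→ppo, which concatenates to po ppo po po ppo po ppo po ppo po po ppo.

poppopopoppopoppopoppopopoppo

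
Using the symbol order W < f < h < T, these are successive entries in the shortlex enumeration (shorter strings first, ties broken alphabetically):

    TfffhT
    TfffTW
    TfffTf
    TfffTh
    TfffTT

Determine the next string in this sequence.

TffhWW

The successor of TfffTT increments the rightmost position that isn't already T and resets every position after it to W.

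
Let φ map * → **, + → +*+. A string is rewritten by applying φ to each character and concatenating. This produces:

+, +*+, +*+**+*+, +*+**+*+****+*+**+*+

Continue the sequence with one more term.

Rewriting the 20 symbols of +*+**+*+****+*+**+*+ one by one yields +*+ ** +*+ ** ** +*+ ** +*+ ** ** ** ** +*+ ** +*+ ** ** +*+ ** +*+; concatenated:

+*+**+*+****+*+**+*+********+*+**+*+****+*+**+*+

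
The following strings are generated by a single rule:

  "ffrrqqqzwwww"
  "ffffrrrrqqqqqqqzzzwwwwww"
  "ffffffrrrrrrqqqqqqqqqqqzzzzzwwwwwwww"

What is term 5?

ffffffffffrrrrrrrrrrqqqqqqqqqqqqqqqqqqqzzzzzzzzzwwwwwwwwwwww

Reading off run lengths: f runs 2, 4, 6; r runs 2, 4, 6; q runs 3, 7, 11; z runs 1, 3, 5; w runs 4, 6, 8 — each is linear in n (n = 1, 2, …).
At n = 5 the blocks have lengths 10, 10, 19, 9, 12.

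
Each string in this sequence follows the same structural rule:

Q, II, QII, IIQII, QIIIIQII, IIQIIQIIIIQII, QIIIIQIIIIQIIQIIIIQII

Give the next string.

From term 3 onward, concatenate the second-to-last term with the last: Q·II = QII, II·QII = IIQII, …
The next term joins IIQIIQIIIIQII and QIIIIQIIIIQIIQIIIIQII.

IIQIIQIIIIQIIQIIIIQIIIIQIIQIIIIQII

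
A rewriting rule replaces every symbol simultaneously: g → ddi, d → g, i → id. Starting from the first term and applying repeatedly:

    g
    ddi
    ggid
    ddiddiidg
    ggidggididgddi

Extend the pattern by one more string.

Applying the rule to each of the 14 symbols of ggidggididgddi gives the pieces ddi ddi id g ddi ddi id g id g ddi g g id, which concatenate to the answer.

ddiddiidgddiddiidgidgddiggid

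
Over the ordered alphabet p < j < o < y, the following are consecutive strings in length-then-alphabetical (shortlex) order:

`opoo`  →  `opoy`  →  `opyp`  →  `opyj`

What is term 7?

ojpp

Stepping forward 3 times from opyj: opyj → opyo → opyy, then the target.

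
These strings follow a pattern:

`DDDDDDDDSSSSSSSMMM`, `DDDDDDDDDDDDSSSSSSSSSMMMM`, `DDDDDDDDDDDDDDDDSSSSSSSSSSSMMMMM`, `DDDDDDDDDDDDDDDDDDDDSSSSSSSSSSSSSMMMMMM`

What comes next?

Reading off run lengths: D runs 8, 12, 16, 20; S runs 7, 9, 11, 13; M runs 3, 4, 5, 6 — each is linear in n, where the shown terms are n = 2, 3, 4, 5.
For the next term, n = 6, so the run lengths are 24, 15, 7.

DDDDDDDDDDDDDDDDDDDDDDDDSSSSSSSSSSSSSSSMMMMMMM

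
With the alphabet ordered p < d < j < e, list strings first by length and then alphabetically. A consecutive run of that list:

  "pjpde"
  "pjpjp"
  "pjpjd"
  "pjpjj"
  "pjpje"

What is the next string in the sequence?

Find the rightmost character of pjpje below e, bump it to the next letter, and reset everything to its right to p.

pjpep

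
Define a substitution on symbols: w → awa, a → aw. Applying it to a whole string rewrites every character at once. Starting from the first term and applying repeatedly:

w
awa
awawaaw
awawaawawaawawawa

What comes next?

φ(awawaawawaawawawa) expands symbol-by-symbol to aw awa aw awa aw aw awa aw awa aw aw awa aw awa aw awa aw; joining the 17 pieces gives the next term.

awawaawawaawawawaawawaawawawaawawaawawaaw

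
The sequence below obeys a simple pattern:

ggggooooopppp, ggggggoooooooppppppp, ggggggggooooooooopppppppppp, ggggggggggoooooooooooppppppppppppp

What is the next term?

ggggggggggggooooooooooooopppppppppppppppp

Reading off run lengths: g runs 4, 6, 8, 10; o runs 5, 7, 9, 11; p runs 4, 7, 10, 13 — each is linear in n, where the shown terms are n = 2, 3, 4, 5.
Setting n = 6 gives 12, 13, 16 characters in each block.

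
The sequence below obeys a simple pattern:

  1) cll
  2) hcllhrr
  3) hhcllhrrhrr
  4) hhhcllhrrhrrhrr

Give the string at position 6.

Each term wraps the previous one in h on the left and hrr on the right.
From hhhcllhrrhrrhrr, 2 further steps: hhhcllhrrhrrhrr → hhhhcllhrrhrrhrrhrr → (answer).

hhhhhcllhrrhrrhrrhrrhrr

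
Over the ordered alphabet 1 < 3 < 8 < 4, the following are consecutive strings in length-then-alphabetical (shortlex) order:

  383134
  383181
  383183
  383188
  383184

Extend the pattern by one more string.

383141

Treat 383184 as a base-4 numeral over the given alphabet and add one, carrying through any trailing 4's.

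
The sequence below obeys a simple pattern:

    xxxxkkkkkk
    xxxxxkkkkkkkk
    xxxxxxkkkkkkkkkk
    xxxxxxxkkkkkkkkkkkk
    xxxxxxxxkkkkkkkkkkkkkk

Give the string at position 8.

Reading off run lengths: x runs 4, 5, 6, 7, 8; k runs 6, 8, 10, 12, 14 — each is linear in n, where the shown terms are n = 2, 3, 4, 5, 6.
For term 8, n = 9, so the run lengths are 11, 20.

xxxxxxxxxxxkkkkkkkkkkkkkkkkkkkk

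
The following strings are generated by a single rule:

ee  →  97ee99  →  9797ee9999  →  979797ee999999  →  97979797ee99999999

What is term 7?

979797979797ee999999999999

Each term wraps the previous one in 97 on the left and 99 on the right.
From 97979797ee99999999, 2 further steps: 97979797ee99999999 → 9797979797ee9999999999 → (answer).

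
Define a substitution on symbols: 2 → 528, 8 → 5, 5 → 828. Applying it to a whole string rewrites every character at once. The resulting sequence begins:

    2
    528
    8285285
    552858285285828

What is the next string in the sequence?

828828528582855285828528582855285

Applying the rule to each of the 15 symbols of 552858285285828 gives the pieces 828 828 528 5 828 5 528 5 828 528 5 828 5 528 5, which concatenate to the answer.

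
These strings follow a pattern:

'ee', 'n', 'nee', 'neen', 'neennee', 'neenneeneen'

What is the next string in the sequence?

This is a Fibonacci-style word recurrence s(k) = s(k−1)·s(k−2): e.g. n·ee = nee.
The next term joins neenneeneen and neennee.

neenneeneenneennee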